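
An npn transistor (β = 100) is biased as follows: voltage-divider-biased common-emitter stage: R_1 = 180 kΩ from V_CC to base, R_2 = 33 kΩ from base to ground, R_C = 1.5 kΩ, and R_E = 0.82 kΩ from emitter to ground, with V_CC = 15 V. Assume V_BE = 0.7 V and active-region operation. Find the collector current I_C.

I_C ≈ 1.5 mA

Thevenize the base divider: V_Th = V_CC·R_2/(R_1+R_2) = 15×33/213 = 2.32 V, R_Th = R_1‖R_2 = 27.9 kΩ.
Base-emitter loop: V_Th = I_B·R_Th + V_BE + (β+1)I_B·R_E, so I_B = (2.32 − 0.7) / (27.9 + 101×0.82) = 0.0147 mA.
I_C = β·I_B = 100×0.0147 = 1.47 mA, and I_E = (β+1)I_B = 1.48 mA.
V_CE = V_CC − I_C·R_C − I_E·R_E = 15 − 1.47×1.5 − 1.48×0.82 = 11.6 V.
V_CE = 11.6 V > 0.2 V confirms active-region operation.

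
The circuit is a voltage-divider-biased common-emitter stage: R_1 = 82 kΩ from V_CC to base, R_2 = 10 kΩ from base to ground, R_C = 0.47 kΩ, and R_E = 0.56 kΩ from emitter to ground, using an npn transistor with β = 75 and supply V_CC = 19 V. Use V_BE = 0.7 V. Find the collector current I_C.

Thevenize the base divider: V_Th = V_CC·R_2/(R_1+R_2) = 19×10/92 = 2.07 V, R_Th = R_1‖R_2 = 8.91 kΩ.
Base-emitter loop: V_Th = I_B·R_Th + V_BE + (β+1)I_B·R_E, so I_B = (2.07 − 0.7) / (8.91 + 76×0.56) = 0.0265 mA.
I_C = β·I_B = 75×0.0265 = 1.99 mA, and I_E = (β+1)I_B = 2.02 mA.
V_CE = V_CC − I_C·R_C − I_E·R_E = 19 − 1.99×0.47 − 2.02×0.56 = 16.9 V.
V_CE = 16.9 V > 0.2 V confirms active-region operation.

I_C ≈ 2 mA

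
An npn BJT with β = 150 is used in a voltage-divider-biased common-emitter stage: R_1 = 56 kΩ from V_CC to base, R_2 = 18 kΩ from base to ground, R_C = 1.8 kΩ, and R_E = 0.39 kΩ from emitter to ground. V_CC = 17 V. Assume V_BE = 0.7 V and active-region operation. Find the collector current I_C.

I_C ≈ 7.1 mA

Thevenize the base divider: V_Th = V_CC·R_2/(R_1+R_2) = 17×18/74 = 4.14 V, R_Th = R_1‖R_2 = 13.6 kΩ.
Base-emitter loop: V_Th = I_B·R_Th + V_BE + (β+1)I_B·R_E, so I_B = (4.14 − 0.7) / (13.6 + 151×0.39) = 0.0474 mA.
I_C = β·I_B = 150×0.0474 = 7.11 mA, and I_E = (β+1)I_B = 7.15 mA.
V_CE = V_CC − I_C·R_C − I_E·R_E = 17 − 7.11×1.8 − 7.15×0.39 = 1.42 V.
V_CE = 1.42 V > 0.2 V confirms active-region operation.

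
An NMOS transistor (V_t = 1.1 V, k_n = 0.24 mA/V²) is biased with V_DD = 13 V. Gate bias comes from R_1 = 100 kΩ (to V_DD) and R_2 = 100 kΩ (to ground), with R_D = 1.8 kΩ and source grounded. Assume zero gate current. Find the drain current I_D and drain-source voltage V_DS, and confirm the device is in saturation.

I_D ≈ 3.5 mA, V_DS ≈ 6.7 V

V_G = V_DD·R_2/(R_1+R_2) = 13×100/200 = 6.5 V. With the source grounded, V_GS = V_G = 6.5 V.
Assume saturation: I_D = (k_n/2)(V_GS − V_t)² = (0.24/2)×(6.5 − 1.1)² = 0.12×5.4² = 3.5 mA.
V_DS = V_DD − I_D·R_D = 13 − 3.5×1.8 = 6.7 V.
Saturation requires V_DS ≥ V_GS − V_t = 5.4 V; 6.7 ≥ 5.4 ✓.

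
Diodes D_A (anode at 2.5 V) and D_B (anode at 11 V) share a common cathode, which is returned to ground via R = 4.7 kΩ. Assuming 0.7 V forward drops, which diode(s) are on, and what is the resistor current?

Only D_B conducts; I_R ≈ 2.2 mA

Assume both conduct. Then node N would need to be at both 2.5−0.7 = 1.8 V and 11−0.7 = 10.3 V, which is impossible.
Assume only D_B conducts: V_N = 11 − 0.7 = 10.3 V, so I_R = 10.3/4.7 = 2.19 mA.
Check D_A: its anode-to-cathode voltage is 2.5 − 10.3 = -7.8 V < 0.7 V, so it is off. The assumption is consistent.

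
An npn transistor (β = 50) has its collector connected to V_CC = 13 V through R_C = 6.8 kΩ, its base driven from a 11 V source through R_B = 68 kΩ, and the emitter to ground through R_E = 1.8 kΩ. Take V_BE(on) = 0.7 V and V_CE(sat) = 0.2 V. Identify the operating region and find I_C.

saturation; I_C ≈ 1.5 mA

Assume active: I_B = (11 − 0.7)/(68 + 51×1.8) = 0.0645 mA, I_C = β·I_B = 3.22 mA.
Then V_CE = 13 − 3.22×6.8 − 3.29×1.8 = -14.8 V < 0.2 V — the active assumption fails.
Re-solve with V_CE = 0.2 V. KCL at the emitter: V_E/R_E = (V_BB−0.7−V_E)/R_B + (V_CC−0.2−V_E)/R_C, giving V_E = 2.84 V.
I_C = (V_CC − 0.2 − V_E)/R_C = (12.8 − 2.84)/6.8 = 1.47 mA.
Check: I_B = (10.3 − 2.84)/68 = 0.11 mA, and β·I_B = 5.49 mA > I_C, confirming saturation.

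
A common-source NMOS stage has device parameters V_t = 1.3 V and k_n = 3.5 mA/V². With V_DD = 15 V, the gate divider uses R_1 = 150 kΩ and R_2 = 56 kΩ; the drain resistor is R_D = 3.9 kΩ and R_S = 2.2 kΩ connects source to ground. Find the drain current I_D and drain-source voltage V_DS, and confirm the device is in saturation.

I_D ≈ 0.93 mA, V_DS ≈ 9.3 V

V_G = V_DD·R_2/(R_1+R_2) = 15×56/206 = 4.08 V.
Assume saturation: I_D = (k_n/2)(V_GS − V_t)² with V_GS = V_G − I_D·R_S = 4.08 − 2.2·I_D.
Substituting gives 8.47·I_D² − 22.4·I_D + 13.5 = 0, with roots I_D = 0.931 or 1.71 mA.
The root I_D = 1.71 mA gives V_GS = 0.311 V ≤ V_t, so take I_D = 0.931 mA.
Then V_GS = 2.03 V and V_DS = V_DD − I_D(R_D+R_S) = 15 − 0.931×6.1 = 9.32 V.
Saturation requires V_DS ≥ V_GS − V_t = 0.729 V; 9.32 ≥ 0.729 ✓.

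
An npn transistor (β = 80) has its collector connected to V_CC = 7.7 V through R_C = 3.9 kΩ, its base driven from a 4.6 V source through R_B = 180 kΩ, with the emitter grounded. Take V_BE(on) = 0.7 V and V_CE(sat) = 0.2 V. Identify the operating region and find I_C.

Assume active. Base-emitter loop: I_B = (V_BB − V_BE)/R_B = (4.6 − 0.7)/180 = 0.0217 mA.
I_C = β·I_B = 80×0.0217 = 1.73 mA.
V_CE = V_CC − I_C·R_C = 7.7 − 1.73×3.9 = 0.94 V > V_CE(sat), so the active-region assumption holds.

active; I_C ≈ 1.7 mA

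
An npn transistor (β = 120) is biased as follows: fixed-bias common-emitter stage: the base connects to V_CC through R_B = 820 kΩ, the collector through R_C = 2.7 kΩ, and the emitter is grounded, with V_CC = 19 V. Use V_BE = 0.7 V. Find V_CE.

Base loop: V_CC = I_B·R_B + V_BE, so I_B = (19 − 0.7)/820 kΩ = 0.0223 mA.
In the active region I_C = β·I_B = 120 × 0.0223 = 2.68 mA.
Collector loop: V_CE = V_CC − I_C·R_C = 19 − 2.68×2.7 = 11.8 V.
Since V_CE = 11.8 V > V_CE(sat) ≈ 0.2 V, the transistor is in the active region as assumed.

V_CE ≈ 12 V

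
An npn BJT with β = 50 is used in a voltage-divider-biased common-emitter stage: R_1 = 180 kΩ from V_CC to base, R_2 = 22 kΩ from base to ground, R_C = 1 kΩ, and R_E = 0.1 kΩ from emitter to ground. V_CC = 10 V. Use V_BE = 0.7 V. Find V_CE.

Thevenize the base divider: V_Th = V_CC·R_2/(R_1+R_2) = 10×22/202 = 1.09 V, R_Th = R_1‖R_2 = 19.6 kΩ.
Base-emitter loop: V_Th = I_B·R_Th + V_BE + (β+1)I_B·R_E, so I_B = (1.09 − 0.7) / (19.6 + 51×0.1) = 0.0158 mA.
I_C = β·I_B = 50×0.0158 = 0.788 mA, and I_E = (β+1)I_B = 0.803 mA.
V_CE = V_CC − I_C·R_C − I_E·R_E = 10 − 0.788×1 − 0.803×0.1 = 9.13 V.
V_CE = 9.13 V > 0.2 V confirms active-region operation.

V_CE ≈ 9.1 V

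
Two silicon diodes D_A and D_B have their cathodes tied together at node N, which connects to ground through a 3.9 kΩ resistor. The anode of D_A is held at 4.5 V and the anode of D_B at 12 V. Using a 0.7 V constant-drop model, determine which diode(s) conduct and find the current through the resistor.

Assume both conduct. Then node N would need to be at both 4.5−0.7 = 3.8 V and 12−0.7 = 11.3 V, which is impossible.
Assume only D_B conducts: V_N = 12 − 0.7 = 11.3 V, so I_R = 11.3/3.9 = 2.9 mA.
Check D_A: its anode-to-cathode voltage is 4.5 − 11.3 = -6.8 V < 0.7 V, so it is off. The assumption is consistent.

Only D_B conducts; I_R ≈ 2.9 mA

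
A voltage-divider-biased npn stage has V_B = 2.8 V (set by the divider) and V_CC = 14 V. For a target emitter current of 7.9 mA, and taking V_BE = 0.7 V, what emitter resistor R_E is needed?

R_E ≈ 0.27 kΩ

V_E = V_B − V_BE = 2.8 − 0.7 = 2.1 V.
R_E = V_E / I_E = 2.1 / 7.9 = 0.266 kΩ.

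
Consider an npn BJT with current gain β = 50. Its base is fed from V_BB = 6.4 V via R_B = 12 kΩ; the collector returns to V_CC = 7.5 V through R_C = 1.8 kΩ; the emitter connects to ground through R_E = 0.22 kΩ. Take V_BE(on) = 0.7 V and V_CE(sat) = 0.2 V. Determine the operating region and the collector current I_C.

saturation; I_C ≈ 3.6 mA

Assume active: I_B = (6.4 − 0.7)/(12 + 51×0.22) = 0.245 mA, I_C = β·I_B = 12.3 mA.
Then V_CE = 7.5 − 12.3×1.8 − 12.5×0.22 = -17.3 V < 0.2 V — the active assumption fails.
Re-solve with V_CE = 0.2 V. KCL at the emitter: V_E/R_E = (V_BB−0.7−V_E)/R_B + (V_CC−0.2−V_E)/R_C, giving V_E = 0.874 V.
I_C = (V_CC − 0.2 − V_E)/R_C = (7.3 − 0.874)/1.8 = 3.57 mA.
Check: I_B = (5.7 − 0.874)/12 = 0.402 mA, and β·I_B = 20.1 mA > I_C, confirming saturation.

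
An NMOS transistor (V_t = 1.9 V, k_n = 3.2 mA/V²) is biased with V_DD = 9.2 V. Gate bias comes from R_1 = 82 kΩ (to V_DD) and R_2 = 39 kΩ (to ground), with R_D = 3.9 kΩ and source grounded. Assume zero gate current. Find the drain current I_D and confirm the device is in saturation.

I_D ≈ 1.8 mA

V_G = V_DD·R_2/(R_1+R_2) = 9.2×39/121 = 2.97 V. With the source grounded, V_GS = V_G = 2.97 V.
Assume saturation: I_D = (k_n/2)(V_GS − V_t)² = (3.2/2)×(2.97 − 1.9)² = 1.6×1.07² = 1.82 mA.
V_DS = V_DD − I_D·R_D = 9.2 − 1.82×3.9 = 2.12 V.
Saturation requires V_DS ≥ V_GS − V_t = 1.07 V; 2.12 ≥ 1.07 ✓.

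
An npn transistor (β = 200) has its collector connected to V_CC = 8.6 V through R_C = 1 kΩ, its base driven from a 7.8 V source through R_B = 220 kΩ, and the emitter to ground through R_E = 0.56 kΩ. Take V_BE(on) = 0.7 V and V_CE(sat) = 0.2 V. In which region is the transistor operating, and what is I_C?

Assume active. Base-emitter loop: I_B = (V_BB − V_BE)/(R_B + (β+1)R_E) = (7.8 − 0.7)/(220 + 201×0.56) = 0.0213 mA.
I_C = β·I_B = 200×0.0213 = 4.27 mA.
V_CE = V_CC − I_C·R_C − I_E·R_E = 8.6 − 4.27×1 − 4.29×0.56 = 1.93 V > V_CE(sat), so the active-region assumption holds.

active; I_C ≈ 4.3 mA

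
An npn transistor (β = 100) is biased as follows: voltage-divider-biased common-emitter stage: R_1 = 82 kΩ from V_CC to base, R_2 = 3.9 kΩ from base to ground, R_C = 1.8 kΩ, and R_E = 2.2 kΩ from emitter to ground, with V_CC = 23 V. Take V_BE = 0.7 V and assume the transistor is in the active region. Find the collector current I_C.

Thevenize the base divider: V_Th = V_CC·R_2/(R_1+R_2) = 23×3.9/85.9 = 1.04 V, R_Th = R_1‖R_2 = 3.72 kΩ.
Base-emitter loop: V_Th = I_B·R_Th + V_BE + (β+1)I_B·R_E, so I_B = (1.04 − 0.7) / (3.72 + 101×2.2) = 0.00152 mA.
I_C = β·I_B = 100×0.00152 = 0.152 mA, and I_E = (β+1)I_B = 0.154 mA.
V_CE = V_CC − I_C·R_C − I_E·R_E = 23 − 0.152×1.8 − 0.154×2.2 = 22.4 V.
V_CE = 22.4 V > 0.2 V confirms active-region operation.

I_C ≈ 0.15 mA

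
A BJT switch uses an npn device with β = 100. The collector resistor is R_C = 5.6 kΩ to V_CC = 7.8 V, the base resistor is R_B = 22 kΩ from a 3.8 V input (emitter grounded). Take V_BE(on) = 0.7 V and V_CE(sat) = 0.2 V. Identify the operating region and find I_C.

Assume active: I_B = (3.8 − 0.7)/22 = 0.141 mA, giving I_C = β·I_B = 14.1 mA.
But then V_CE = 7.8 − 14.1×5.6 = -71.1 V < V_CE(sat) = 0.2 V — impossible in the active region.
So the transistor is saturated. With V_CE = 0.2 V, I_C = (V_CC − 0.2)/R_C = 7.6/5.6 = 1.36 mA.
Check: β·I_B = 14.1 mA > I_C = 1.36 mA, confirming saturation.

saturation; I_C ≈ 1.4 mA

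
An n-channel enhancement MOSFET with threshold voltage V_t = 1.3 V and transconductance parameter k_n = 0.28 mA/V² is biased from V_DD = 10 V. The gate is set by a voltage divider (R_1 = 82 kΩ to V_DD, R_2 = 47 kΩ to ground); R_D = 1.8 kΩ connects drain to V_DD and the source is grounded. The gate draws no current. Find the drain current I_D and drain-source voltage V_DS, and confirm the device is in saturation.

V_G = V_DD·R_2/(R_1+R_2) = 10×47/129 = 3.64 V. With the source grounded, V_GS = V_G = 3.64 V.
Assume saturation: I_D = (k_n/2)(V_GS − V_t)² = (0.28/2)×(3.64 − 1.3)² = 0.14×2.34² = 0.769 mA.
V_DS = V_DD − I_D·R_D = 10 − 0.769×1.8 = 8.62 V.
Saturation requires V_DS ≥ V_GS − V_t = 2.34 V; 8.62 ≥ 2.34 ✓.

I_D ≈ 0.77 mA, V_DS ≈ 8.6 V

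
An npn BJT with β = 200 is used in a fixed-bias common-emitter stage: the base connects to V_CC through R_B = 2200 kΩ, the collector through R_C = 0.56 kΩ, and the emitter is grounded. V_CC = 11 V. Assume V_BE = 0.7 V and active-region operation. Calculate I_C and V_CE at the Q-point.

Base loop: V_CC = I_B·R_B + V_BE, so I_B = (11 − 0.7)/2200 kΩ = 0.00468 mA.
In the active region I_C = β·I_B = 200 × 0.00468 = 0.936 mA.
Collector loop: V_CE = V_CC − I_C·R_C = 11 − 0.936×0.56 = 10.5 V.
Since V_CE = 10.5 V > V_CE(sat) ≈ 0.2 V, the transistor is in the active region as assumed.

I_C ≈ 0.94 mA, V_CE ≈ 10 V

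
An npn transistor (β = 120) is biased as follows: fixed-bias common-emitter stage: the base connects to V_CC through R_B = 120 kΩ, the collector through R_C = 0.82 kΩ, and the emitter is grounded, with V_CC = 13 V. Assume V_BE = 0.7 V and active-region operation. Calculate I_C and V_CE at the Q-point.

I_C ≈ 12 mA, V_CE ≈ 2.9 V

Base loop: V_CC = I_B·R_B + V_BE, so I_B = (13 − 0.7)/120 kΩ = 0.103 mA.
In the active region I_C = β·I_B = 120 × 0.103 = 12.3 mA.
Collector loop: V_CE = V_CC − I_C·R_C = 13 − 12.3×0.82 = 2.91 V.
Since V_CE = 2.91 V > V_CE(sat) ≈ 0.2 V, the transistor is in the active region as assumed.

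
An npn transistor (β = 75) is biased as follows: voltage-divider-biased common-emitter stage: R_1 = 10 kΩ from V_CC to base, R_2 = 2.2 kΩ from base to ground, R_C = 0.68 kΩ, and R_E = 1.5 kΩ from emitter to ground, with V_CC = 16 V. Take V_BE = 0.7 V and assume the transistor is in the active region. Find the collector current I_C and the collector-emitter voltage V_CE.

I_C ≈ 1.4 mA, V_CE ≈ 13 V

Thevenize the base divider: V_Th = V_CC·R_2/(R_1+R_2) = 16×2.2/12.2 = 2.89 V, R_Th = R_1‖R_2 = 1.8 kΩ.
Base-emitter loop: V_Th = I_B·R_Th + V_BE + (β+1)I_B·R_E, so I_B = (2.89 − 0.7) / (1.8 + 76×1.5) = 0.0189 mA.
I_C = β·I_B = 75×0.0189 = 1.42 mA, and I_E = (β+1)I_B = 1.43 mA.
V_CE = V_CC − I_C·R_C − I_E·R_E = 16 − 1.42×0.68 − 1.43×1.5 = 12.9 V.
V_CE = 12.9 V > 0.2 V confirms active-region operation.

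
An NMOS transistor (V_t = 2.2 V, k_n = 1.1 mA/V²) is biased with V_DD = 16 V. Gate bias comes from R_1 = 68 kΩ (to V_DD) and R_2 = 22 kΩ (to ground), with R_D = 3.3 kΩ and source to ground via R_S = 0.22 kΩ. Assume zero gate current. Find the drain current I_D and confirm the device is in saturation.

V_G = V_DD·R_2/(R_1+R_2) = 16×22/90 = 3.91 V.
Assume saturation: I_D = (k_n/2)(V_GS − V_t)² with V_GS = V_G − I_D·R_S = 3.91 − 0.22·I_D.
Substituting gives 0.0266·I_D² − 1.41·I_D + 1.61 = 0, with roots I_D = 1.16 or 52 mA.
The root I_D = 52 mA gives V_GS = -7.52 V ≤ V_t, so take I_D = 1.16 mA.
Then V_GS = 3.65 V and V_DS = V_DD − I_D(R_D+R_S) = 16 − 1.16×3.52 = 11.9 V.
Saturation requires V_DS ≥ V_GS − V_t = 1.45 V; 11.9 ≥ 1.45 ✓.

I_D ≈ 1.2 mA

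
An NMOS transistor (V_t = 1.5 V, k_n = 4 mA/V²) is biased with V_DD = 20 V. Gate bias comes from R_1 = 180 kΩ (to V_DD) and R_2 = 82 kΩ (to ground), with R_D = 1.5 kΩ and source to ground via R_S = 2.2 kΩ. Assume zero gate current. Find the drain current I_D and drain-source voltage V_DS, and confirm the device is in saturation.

V_G = V_DD·R_2/(R_1+R_2) = 20×82/262 = 6.26 V.
Assume saturation: I_D = (k_n/2)(V_GS − V_t)² with V_GS = V_G − I_D·R_S = 6.26 − 2.2·I_D.
Substituting gives 9.68·I_D² − 42.9·I_D + 45.3 = 0, with roots I_D = 1.74 or 2.69 mA.
The root I_D = 2.69 mA gives V_GS = 0.34 V ≤ V_t, so take I_D = 1.74 mA.
Then V_GS = 2.43 V and V_DS = V_DD − I_D(R_D+R_S) = 20 − 1.74×3.7 = 13.6 V.
Saturation requires V_DS ≥ V_GS − V_t = 0.933 V; 13.6 ≥ 0.933 ✓.

I_D ≈ 1.7 mA, V_DS ≈ 14 V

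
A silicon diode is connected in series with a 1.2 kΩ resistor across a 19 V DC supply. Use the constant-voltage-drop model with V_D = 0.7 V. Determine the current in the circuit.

KVL around the loop: 19 = V_D + I·R = 0.7 + I × 1.2 kΩ.
So I = (19 − 0.7) / 1.2 kΩ = 18.3 / 1.2 = 15.3 mA.

I ≈ 15 mA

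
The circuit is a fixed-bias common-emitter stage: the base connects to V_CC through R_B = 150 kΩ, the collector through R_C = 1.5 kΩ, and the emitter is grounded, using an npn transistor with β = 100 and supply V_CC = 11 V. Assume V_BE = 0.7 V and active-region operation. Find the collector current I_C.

Base loop: V_CC = I_B·R_B + V_BE, so I_B = (11 − 0.7)/150 kΩ = 0.0687 mA.
In the active region I_C = β·I_B = 100 × 0.0687 = 6.87 mA.
Collector loop: V_CE = V_CC − I_C·R_C = 11 − 6.87×1.5 = 0.7 V.
Since V_CE = 0.7 V > V_CE(sat) ≈ 0.2 V, the transistor is in the active region as assumed.

I_C ≈ 6.9 mA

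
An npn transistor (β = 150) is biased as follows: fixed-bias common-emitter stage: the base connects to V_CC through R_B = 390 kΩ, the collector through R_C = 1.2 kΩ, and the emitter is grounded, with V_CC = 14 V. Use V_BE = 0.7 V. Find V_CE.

V_CE ≈ 7.9 V

Base loop: V_CC = I_B·R_B + V_BE, so I_B = (14 − 0.7)/390 kΩ = 0.0341 mA.
In the active region I_C = β·I_B = 150 × 0.0341 = 5.12 mA.
Collector loop: V_CE = V_CC − I_C·R_C = 14 − 5.12×1.2 = 7.86 V.
Since V_CE = 7.86 V > V_CE(sat) ≈ 0.2 V, the transistor is in the active region as assumed.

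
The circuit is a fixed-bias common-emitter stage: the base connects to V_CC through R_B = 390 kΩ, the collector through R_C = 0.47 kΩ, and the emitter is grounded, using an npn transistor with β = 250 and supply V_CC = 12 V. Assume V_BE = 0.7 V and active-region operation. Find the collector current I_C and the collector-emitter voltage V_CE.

I_C ≈ 7.2 mA, V_CE ≈ 8.6 V

Base loop: V_CC = I_B·R_B + V_BE, so I_B = (12 − 0.7)/390 kΩ = 0.029 mA.
In the active region I_C = β·I_B = 250 × 0.029 = 7.24 mA.
Collector loop: V_CE = V_CC − I_C·R_C = 12 − 7.24×0.47 = 8.6 V.
Since V_CE = 8.6 V > V_CE(sat) ≈ 0.2 V, the transistor is in the active region as assumed.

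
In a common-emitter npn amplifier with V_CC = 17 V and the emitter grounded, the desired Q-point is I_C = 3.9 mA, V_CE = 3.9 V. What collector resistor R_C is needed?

R_C ≈ 3.4 kΩ

Collector loop: V_CC = I_C·R_C + V_CE.
R_C = (V_CC − V_CE)/I_C = (17 − 3.9)/3.9 = 3.36 kΩ.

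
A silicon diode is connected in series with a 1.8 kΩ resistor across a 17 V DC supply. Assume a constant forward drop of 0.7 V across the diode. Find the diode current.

KVL around the loop: 17 = V_D + I·R = 0.7 + I × 1.8 kΩ.
So I = (17 − 0.7) / 1.8 kΩ = 16.3 / 1.8 = 9.06 mA.

I ≈ 9.1 mA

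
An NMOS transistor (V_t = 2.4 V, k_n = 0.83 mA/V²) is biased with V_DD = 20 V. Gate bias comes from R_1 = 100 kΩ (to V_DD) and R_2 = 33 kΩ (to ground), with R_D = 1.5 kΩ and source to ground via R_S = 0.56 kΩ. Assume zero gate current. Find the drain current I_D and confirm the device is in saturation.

I_D ≈ 1.4 mA

V_G = V_DD·R_2/(R_1+R_2) = 20×33/133 = 4.96 V.
Assume saturation: I_D = (k_n/2)(V_GS − V_t)² with V_GS = V_G − I_D·R_S = 4.96 − 0.56·I_D.
Substituting gives 0.13·I_D² − 2.19·I_D + 2.72 = 0, with roots I_D = 1.35 or 15.5 mA.
The root I_D = 15.5 mA gives V_GS = -3.71 V ≤ V_t, so take I_D = 1.35 mA.
Then V_GS = 4.21 V and V_DS = V_DD − I_D(R_D+R_S) = 20 − 1.35×2.06 = 17.2 V.
Saturation requires V_DS ≥ V_GS − V_t = 1.81 V; 17.2 ≥ 1.81 ✓.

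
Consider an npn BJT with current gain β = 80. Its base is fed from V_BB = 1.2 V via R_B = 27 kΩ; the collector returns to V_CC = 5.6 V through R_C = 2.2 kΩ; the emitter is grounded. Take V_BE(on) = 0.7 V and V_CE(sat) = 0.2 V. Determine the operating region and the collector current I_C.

active; I_C ≈ 1.5 mA

Assume active. Base-emitter loop: I_B = (V_BB − V_BE)/R_B = (1.2 − 0.7)/27 = 0.0185 mA.
I_C = β·I_B = 80×0.0185 = 1.48 mA.
V_CE = V_CC − I_C·R_C = 5.6 − 1.48×2.2 = 2.34 V > V_CE(sat), so the active-region assumption holds.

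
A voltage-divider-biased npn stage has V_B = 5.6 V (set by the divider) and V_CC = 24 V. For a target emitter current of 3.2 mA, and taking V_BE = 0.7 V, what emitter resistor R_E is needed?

R_E ≈ 1.5 kΩ

V_E = V_B − V_BE = 5.6 − 0.7 = 4.9 V.
R_E = V_E / I_E = 4.9 / 3.2 = 1.53 kΩ.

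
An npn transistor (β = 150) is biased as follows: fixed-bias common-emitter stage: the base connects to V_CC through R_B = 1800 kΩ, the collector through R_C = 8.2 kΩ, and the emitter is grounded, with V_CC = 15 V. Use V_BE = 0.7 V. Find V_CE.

Base loop: V_CC = I_B·R_B + V_BE, so I_B = (15 − 0.7)/1800 kΩ = 0.00794 mA.
In the active region I_C = β·I_B = 150 × 0.00794 = 1.19 mA.
Collector loop: V_CE = V_CC − I_C·R_C = 15 − 1.19×8.2 = 5.23 V.
Since V_CE = 5.23 V > V_CE(sat) ≈ 0.2 V, the transistor is in the active region as assumed.

V_CE ≈ 5.2 V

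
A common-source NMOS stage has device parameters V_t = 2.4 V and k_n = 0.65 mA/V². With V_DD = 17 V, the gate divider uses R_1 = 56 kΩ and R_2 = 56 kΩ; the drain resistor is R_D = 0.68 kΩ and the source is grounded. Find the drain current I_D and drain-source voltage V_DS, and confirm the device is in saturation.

V_G = V_DD·R_2/(R_1+R_2) = 17×56/112 = 8.5 V. With the source grounded, V_GS = V_G = 8.5 V.
Assume saturation: I_D = (k_n/2)(V_GS − V_t)² = (0.65/2)×(8.5 − 2.4)² = 0.325×6.1² = 12.1 mA.
V_DS = V_DD − I_D·R_D = 17 − 12.1×0.68 = 8.78 V.
Saturation requires V_DS ≥ V_GS − V_t = 6.1 V; 8.78 ≥ 6.1 ✓.

I_D ≈ 12 mA, V_DS ≈ 8.8 V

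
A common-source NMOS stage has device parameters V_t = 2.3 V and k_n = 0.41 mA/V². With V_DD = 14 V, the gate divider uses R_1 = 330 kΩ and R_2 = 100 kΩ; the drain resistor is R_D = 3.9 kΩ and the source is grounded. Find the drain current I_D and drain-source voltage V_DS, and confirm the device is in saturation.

I_D ≈ 0.19 mA, V_DS ≈ 13 V

V_G = V_DD·R_2/(R_1+R_2) = 14×100/430 = 3.26 V. With the source grounded, V_GS = V_G = 3.26 V.
Assume saturation: I_D = (k_n/2)(V_GS − V_t)² = (0.41/2)×(3.26 − 2.3)² = 0.205×0.956² = 0.187 mA.
V_DS = V_DD − I_D·R_D = 14 − 0.187×3.9 = 13.3 V.
Saturation requires V_DS ≥ V_GS − V_t = 0.956 V; 13.3 ≥ 0.956 ✓.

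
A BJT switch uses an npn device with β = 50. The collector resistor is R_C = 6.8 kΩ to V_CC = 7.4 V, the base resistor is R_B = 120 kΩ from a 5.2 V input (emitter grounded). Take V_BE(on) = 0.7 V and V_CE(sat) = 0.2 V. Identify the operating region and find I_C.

saturation; I_C ≈ 1.1 mA

Assume active: I_B = (5.2 − 0.7)/120 = 0.0375 mA, giving I_C = β·I_B = 1.88 mA.
But then V_CE = 7.4 − 1.88×6.8 = -5.35 V < V_CE(sat) = 0.2 V — impossible in the active region.
So the transistor is saturated. With V_CE = 0.2 V, I_C = (V_CC − 0.2)/R_C = 7.2/6.8 = 1.06 mA.
Check: β·I_B = 1.88 mA > I_C = 1.06 mA, confirming saturation.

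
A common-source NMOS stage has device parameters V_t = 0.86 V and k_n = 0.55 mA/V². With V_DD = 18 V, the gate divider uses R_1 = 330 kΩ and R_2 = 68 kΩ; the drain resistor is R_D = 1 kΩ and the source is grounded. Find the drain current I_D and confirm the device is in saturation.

I_D ≈ 1.3 mA

V_G = V_DD·R_2/(R_1+R_2) = 18×68/398 = 3.08 V. With the source grounded, V_GS = V_G = 3.08 V.
Assume saturation: I_D = (k_n/2)(V_GS − V_t)² = (0.55/2)×(3.08 − 0.86)² = 0.275×2.22² = 1.35 mA.
V_DS = V_DD − I_D·R_D = 18 − 1.35×1 = 16.7 V.
Saturation requires V_DS ≥ V_GS − V_t = 2.22 V; 16.7 ≥ 2.22 ✓.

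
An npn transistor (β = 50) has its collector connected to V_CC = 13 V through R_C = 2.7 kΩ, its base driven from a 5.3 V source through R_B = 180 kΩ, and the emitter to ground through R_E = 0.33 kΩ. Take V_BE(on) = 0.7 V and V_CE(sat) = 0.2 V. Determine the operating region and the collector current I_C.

Assume active. Base-emitter loop: I_B = (V_BB − V_BE)/(R_B + (β+1)R_E) = (5.3 − 0.7)/(180 + 51×0.33) = 0.0234 mA.
I_C = β·I_B = 50×0.0234 = 1.17 mA.
V_CE = V_CC − I_C·R_C − I_E·R_E = 13 − 1.17×2.7 − 1.19×0.33 = 9.45 V > V_CE(sat), so the active-region assumption holds.

active; I_C ≈ 1.2 mA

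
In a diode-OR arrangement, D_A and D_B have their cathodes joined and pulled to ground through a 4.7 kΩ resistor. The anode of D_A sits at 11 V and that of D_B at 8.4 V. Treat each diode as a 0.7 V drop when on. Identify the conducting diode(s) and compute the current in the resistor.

Only D_A conducts; I_R ≈ 2.2 mA

Assume both conduct. Then node N would need to be at both 11−0.7 = 10.3 V and 8.4−0.7 = 7.7 V, which is impossible.
Assume only D_A conducts: V_N = 11 − 0.7 = 10.3 V, so I_R = 10.3/4.7 = 2.19 mA.
Check D_B: its anode-to-cathode voltage is 8.4 − 10.3 = -1.9 V < 0.7 V, so it is off. The assumption is consistent.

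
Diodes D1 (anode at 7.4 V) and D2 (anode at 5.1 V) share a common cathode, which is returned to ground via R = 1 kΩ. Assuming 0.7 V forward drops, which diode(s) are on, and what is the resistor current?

Assume both conduct. Then node N would need to be at both 7.4−0.7 = 6.7 V and 5.1−0.7 = 4.4 V, which is impossible.
Assume only D1 conducts: V_N = 7.4 − 0.7 = 6.7 V, so I_R = 6.7/1 = 6.7 mA.
Check D2: its anode-to-cathode voltage is 5.1 − 6.7 = -1.6 V < 0.7 V, so it is off. The assumption is consistent.

Only D1 conducts; I_R ≈ 6.7 mA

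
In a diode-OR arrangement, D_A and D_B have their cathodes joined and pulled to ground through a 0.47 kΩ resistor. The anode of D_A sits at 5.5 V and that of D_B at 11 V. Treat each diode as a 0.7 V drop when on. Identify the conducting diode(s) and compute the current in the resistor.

Only D_B conducts; I_R ≈ 22 mA

Assume both conduct. Then node N would need to be at both 5.5−0.7 = 4.8 V and 11−0.7 = 10.3 V, which is impossible.
Assume only D_B conducts: V_N = 11 − 0.7 = 10.3 V, so I_R = 10.3/0.47 = 21.9 mA.
Check D_A: its anode-to-cathode voltage is 5.5 − 10.3 = -4.8 V < 0.7 V, so it is off. The assumption is consistent.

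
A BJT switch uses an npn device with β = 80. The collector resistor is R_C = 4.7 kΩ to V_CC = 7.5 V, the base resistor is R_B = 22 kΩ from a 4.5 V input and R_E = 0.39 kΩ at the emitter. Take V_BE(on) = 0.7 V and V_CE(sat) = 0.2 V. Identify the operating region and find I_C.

saturation; I_C ≈ 1.4 mA

Assume active: I_B = (4.5 − 0.7)/(22 + 81×0.39) = 0.0709 mA, I_C = β·I_B = 5.67 mA.
Then V_CE = 7.5 − 5.67×4.7 − 5.74×0.39 = -21.4 V < 0.2 V — the active assumption fails.
Re-solve with V_CE = 0.2 V. KCL at the emitter: V_E/R_E = (V_BB−0.7−V_E)/R_B + (V_CC−0.2−V_E)/R_C, giving V_E = 0.612 V.
I_C = (V_CC − 0.2 − V_E)/R_C = (7.3 − 0.612)/4.7 = 1.42 mA.
Check: I_B = (3.8 − 0.612)/22 = 0.145 mA, and β·I_B = 11.6 mA > I_C, confirming saturation.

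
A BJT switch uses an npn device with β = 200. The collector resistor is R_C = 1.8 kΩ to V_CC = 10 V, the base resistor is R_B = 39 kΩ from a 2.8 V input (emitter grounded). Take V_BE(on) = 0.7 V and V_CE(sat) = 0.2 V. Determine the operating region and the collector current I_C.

saturation; I_C ≈ 5.4 mA

Assume active: I_B = (2.8 − 0.7)/39 = 0.0538 mA, giving I_C = β·I_B = 10.8 mA.
But then V_CE = 10 − 10.8×1.8 = -9.38 V < V_CE(sat) = 0.2 V — impossible in the active region.
So the transistor is saturated. With V_CE = 0.2 V, I_C = (V_CC − 0.2)/R_C = 9.8/1.8 = 5.44 mA.
Check: β·I_B = 10.8 mA > I_C = 5.44 mA, confirming saturation.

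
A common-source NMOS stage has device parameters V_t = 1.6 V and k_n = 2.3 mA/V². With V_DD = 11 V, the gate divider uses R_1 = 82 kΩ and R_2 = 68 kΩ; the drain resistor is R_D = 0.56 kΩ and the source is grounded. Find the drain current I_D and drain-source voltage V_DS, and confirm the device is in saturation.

I_D ≈ 13 mA, V_DS ≈ 3.6 V

V_G = V_DD·R_2/(R_1+R_2) = 11×68/150 = 4.99 V. With the source grounded, V_GS = V_G = 4.99 V.
Assume saturation: I_D = (k_n/2)(V_GS − V_t)² = (2.3/2)×(4.99 − 1.6)² = 1.15×3.39² = 13.2 mA.
V_DS = V_DD − I_D·R_D = 11 − 13.2×0.56 = 3.61 V.
Saturation requires V_DS ≥ V_GS − V_t = 3.39 V; 3.61 ≥ 3.39 ✓.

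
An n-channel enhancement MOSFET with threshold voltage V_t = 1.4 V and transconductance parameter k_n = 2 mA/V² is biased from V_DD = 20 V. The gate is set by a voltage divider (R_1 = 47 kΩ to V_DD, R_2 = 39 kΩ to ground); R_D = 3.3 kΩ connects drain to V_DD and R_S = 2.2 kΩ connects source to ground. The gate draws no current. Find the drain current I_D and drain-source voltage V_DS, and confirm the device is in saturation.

I_D ≈ 2.7 mA, V_DS ≈ 5 V

V_G = V_DD·R_2/(R_1+R_2) = 20×39/86 = 9.07 V.
Assume saturation: I_D = (k_n/2)(V_GS − V_t)² with V_GS = V_G − I_D·R_S = 9.07 − 2.2·I_D.
Substituting gives 4.84·I_D² − 34.7·I_D + 58.8 = 0, with roots I_D = 2.73 or 4.44 mA.
The root I_D = 4.44 mA gives V_GS = -0.708 V ≤ V_t, so take I_D = 2.73 mA.
Then V_GS = 3.05 V and V_DS = V_DD − I_D(R_D+R_S) = 20 − 2.73×5.5 = 4.96 V.
Saturation requires V_DS ≥ V_GS − V_t = 1.65 V; 4.96 ≥ 1.65 ✓.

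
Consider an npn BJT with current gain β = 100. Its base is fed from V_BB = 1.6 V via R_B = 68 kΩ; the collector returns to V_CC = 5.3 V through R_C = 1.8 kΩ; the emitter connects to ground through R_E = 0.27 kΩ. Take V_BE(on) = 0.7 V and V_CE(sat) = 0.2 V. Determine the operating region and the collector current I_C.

Assume active. Base-emitter loop: I_B = (V_BB − V_BE)/(R_B + (β+1)R_E) = (1.6 − 0.7)/(68 + 101×0.27) = 0.00945 mA.
I_C = β·I_B = 100×0.00945 = 0.945 mA.
V_CE = V_CC − I_C·R_C − I_E·R_E = 5.3 − 0.945×1.8 − 0.954×0.27 = 3.34 V > V_CE(sat), so the active-region assumption holds.

active; I_C ≈ 0.94 mA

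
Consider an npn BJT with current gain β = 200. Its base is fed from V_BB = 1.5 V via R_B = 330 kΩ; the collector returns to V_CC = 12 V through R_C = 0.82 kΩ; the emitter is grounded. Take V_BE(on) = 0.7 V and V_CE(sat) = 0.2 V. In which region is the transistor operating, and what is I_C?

Assume active. Base-emitter loop: I_B = (V_BB − V_BE)/R_B = (1.5 − 0.7)/330 = 0.00242 mA.
I_C = β·I_B = 200×0.00242 = 0.485 mA.
V_CE = V_CC − I_C·R_C = 12 − 0.485×0.82 = 11.6 V > V_CE(sat), so the active-region assumption holds.

active; I_C ≈ 0.48 mA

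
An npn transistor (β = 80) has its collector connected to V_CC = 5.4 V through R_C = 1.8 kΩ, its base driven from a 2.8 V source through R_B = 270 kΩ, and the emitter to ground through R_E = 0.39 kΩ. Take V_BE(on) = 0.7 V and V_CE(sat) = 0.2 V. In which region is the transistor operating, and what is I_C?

active; I_C ≈ 0.56 mA

Assume active. Base-emitter loop: I_B = (V_BB − V_BE)/(R_B + (β+1)R_E) = (2.8 − 0.7)/(270 + 81×0.39) = 0.00696 mA.
I_C = β·I_B = 80×0.00696 = 0.557 mA.
V_CE = V_CC − I_C·R_C − I_E·R_E = 5.4 − 0.557×1.8 − 0.564×0.39 = 4.18 V > V_CE(sat), so the active-region assumption holds.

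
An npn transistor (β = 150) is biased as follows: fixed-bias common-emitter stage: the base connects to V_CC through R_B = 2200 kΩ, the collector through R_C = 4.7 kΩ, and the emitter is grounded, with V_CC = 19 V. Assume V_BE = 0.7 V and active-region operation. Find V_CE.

V_CE ≈ 13 V

Base loop: V_CC = I_B·R_B + V_BE, so I_B = (19 − 0.7)/2200 kΩ = 0.00832 mA.
In the active region I_C = β·I_B = 150 × 0.00832 = 1.25 mA.
Collector loop: V_CE = V_CC − I_C·R_C = 19 − 1.25×4.7 = 13.1 V.
Since V_CE = 13.1 V > V_CE(sat) ≈ 0.2 V, the transistor is in the active region as assumed.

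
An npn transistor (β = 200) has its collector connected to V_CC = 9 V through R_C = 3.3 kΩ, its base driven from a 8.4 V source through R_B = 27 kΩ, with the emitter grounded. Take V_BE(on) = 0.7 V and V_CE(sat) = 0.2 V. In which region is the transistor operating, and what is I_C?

Assume active: I_B = (8.4 − 0.7)/27 = 0.285 mA, giving I_C = β·I_B = 57 mA.
But then V_CE = 9 − 57×3.3 = -179 V < V_CE(sat) = 0.2 V — impossible in the active region.
So the transistor is saturated. With V_CE = 0.2 V, I_C = (V_CC − 0.2)/R_C = 8.8/3.3 = 2.67 mA.
Check: β·I_B = 57 mA > I_C = 2.67 mA, confirming saturation.

saturation; I_C ≈ 2.7 mA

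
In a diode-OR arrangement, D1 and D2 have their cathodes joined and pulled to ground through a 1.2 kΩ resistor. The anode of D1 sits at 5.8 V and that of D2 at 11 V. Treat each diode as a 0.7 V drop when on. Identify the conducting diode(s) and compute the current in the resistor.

Only D2 conducts; I_R ≈ 8.6 mA

Assume both conduct. Then node N would need to be at both 5.8−0.7 = 5.1 V and 11−0.7 = 10.3 V, which is impossible.
Assume only D2 conducts: V_N = 11 − 0.7 = 10.3 V, so I_R = 10.3/1.2 = 8.58 mA.
Check D1: its anode-to-cathode voltage is 5.8 − 10.3 = -4.5 V < 0.7 V, so it is off. The assumption is consistent.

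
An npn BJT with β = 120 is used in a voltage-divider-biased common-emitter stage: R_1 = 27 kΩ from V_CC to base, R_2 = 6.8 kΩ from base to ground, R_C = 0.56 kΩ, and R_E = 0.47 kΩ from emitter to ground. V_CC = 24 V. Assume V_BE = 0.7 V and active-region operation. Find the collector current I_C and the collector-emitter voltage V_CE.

I_C ≈ 8 mA, V_CE ≈ 16 V

Thevenize the base divider: V_Th = V_CC·R_2/(R_1+R_2) = 24×6.8/33.8 = 4.83 V, R_Th = R_1‖R_2 = 5.43 kΩ.
Base-emitter loop: V_Th = I_B·R_Th + V_BE + (β+1)I_B·R_E, so I_B = (4.83 − 0.7) / (5.43 + 121×0.47) = 0.0663 mA.
I_C = β·I_B = 120×0.0663 = 7.95 mA, and I_E = (β+1)I_B = 8.02 mA.
V_CE = V_CC − I_C·R_C − I_E·R_E = 24 − 7.95×0.56 − 8.02×0.47 = 15.8 V.
V_CE = 15.8 V > 0.2 V confirms active-region operation.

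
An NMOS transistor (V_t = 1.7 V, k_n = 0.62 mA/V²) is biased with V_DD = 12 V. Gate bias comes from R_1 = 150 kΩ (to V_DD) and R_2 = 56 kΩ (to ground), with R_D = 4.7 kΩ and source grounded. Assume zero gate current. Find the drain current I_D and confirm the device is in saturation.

I_D ≈ 0.76 mA

V_G = V_DD·R_2/(R_1+R_2) = 12×56/206 = 3.26 V. With the source grounded, V_GS = V_G = 3.26 V.
Assume saturation: I_D = (k_n/2)(V_GS − V_t)² = (0.62/2)×(3.26 − 1.7)² = 0.31×1.56² = 0.756 mA.
V_DS = V_DD − I_D·R_D = 12 − 0.756×4.7 = 8.44 V.
Saturation requires V_DS ≥ V_GS − V_t = 1.56 V; 8.44 ≥ 1.56 ✓.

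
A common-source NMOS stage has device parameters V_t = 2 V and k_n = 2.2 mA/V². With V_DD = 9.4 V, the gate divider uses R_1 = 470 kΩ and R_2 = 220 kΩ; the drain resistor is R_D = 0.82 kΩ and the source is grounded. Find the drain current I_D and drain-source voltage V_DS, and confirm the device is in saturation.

V_G = V_DD·R_2/(R_1+R_2) = 9.4×220/690 = 3 V. With the source grounded, V_GS = V_G = 3 V.
Assume saturation: I_D = (k_n/2)(V_GS − V_t)² = (2.2/2)×(3 − 2)² = 1.1×0.997² = 1.09 mA.
V_DS = V_DD − I_D·R_D = 9.4 − 1.09×0.82 = 8.5 V.
Saturation requires V_DS ≥ V_GS − V_t = 0.997 V; 8.5 ≥ 0.997 ✓.

I_D ≈ 1.1 mA, V_DS ≈ 8.5 V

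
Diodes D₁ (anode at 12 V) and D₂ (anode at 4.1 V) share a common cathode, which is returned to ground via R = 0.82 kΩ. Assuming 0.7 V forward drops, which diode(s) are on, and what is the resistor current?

Assume both conduct. Then node N would need to be at both 12−0.7 = 11.3 V and 4.1−0.7 = 3.4 V, which is impossible.
Assume only D₁ conducts: V_N = 12 − 0.7 = 11.3 V, so I_R = 11.3/0.82 = 13.8 mA.
Check D₂: its anode-to-cathode voltage is 4.1 − 11.3 = -7.2 V < 0.7 V, so it is off. The assumption is consistent.

Only D₁ conducts; I_R ≈ 14 mA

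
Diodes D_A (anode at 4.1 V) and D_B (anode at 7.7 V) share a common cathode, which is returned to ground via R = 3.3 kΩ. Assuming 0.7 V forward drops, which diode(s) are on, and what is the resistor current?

Assume both conduct. Then node N would need to be at both 4.1−0.7 = 3.4 V and 7.7−0.7 = 7 V, which is impossible.
Assume only D_B conducts: V_N = 7.7 − 0.7 = 7 V, so I_R = 7/3.3 = 2.12 mA.
Check D_A: its anode-to-cathode voltage is 4.1 − 7 = -2.9 V < 0.7 V, so it is off. The assumption is consistent.

Only D_B conducts; I_R ≈ 2.1 mA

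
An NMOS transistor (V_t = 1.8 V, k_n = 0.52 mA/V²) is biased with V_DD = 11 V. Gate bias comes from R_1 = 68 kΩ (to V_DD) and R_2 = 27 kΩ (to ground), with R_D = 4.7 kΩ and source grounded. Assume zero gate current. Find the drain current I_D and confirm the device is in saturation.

V_G = V_DD·R_2/(R_1+R_2) = 11×27/95 = 3.13 V. With the source grounded, V_GS = V_G = 3.13 V.
Assume saturation: I_D = (k_n/2)(V_GS − V_t)² = (0.52/2)×(3.13 − 1.8)² = 0.26×1.33² = 0.457 mA.
V_DS = V_DD − I_D·R_D = 11 − 0.457×4.7 = 8.85 V.
Saturation requires V_DS ≥ V_GS − V_t = 1.33 V; 8.85 ≥ 1.33 ✓.

I_D ≈ 0.46 mA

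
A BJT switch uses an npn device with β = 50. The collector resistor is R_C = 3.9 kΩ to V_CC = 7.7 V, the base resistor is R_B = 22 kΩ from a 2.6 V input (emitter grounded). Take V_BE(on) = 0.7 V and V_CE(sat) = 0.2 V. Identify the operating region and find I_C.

Assume active: I_B = (2.6 − 0.7)/22 = 0.0864 mA, giving I_C = β·I_B = 4.32 mA.
But then V_CE = 7.7 − 4.32×3.9 = -9.14 V < V_CE(sat) = 0.2 V — impossible in the active region.
So the transistor is saturated. With V_CE = 0.2 V, I_C = (V_CC − 0.2)/R_C = 7.5/3.9 = 1.92 mA.
Check: β·I_B = 4.32 mA > I_C = 1.92 mA, confirming saturation.

saturation; I_C ≈ 1.9 mA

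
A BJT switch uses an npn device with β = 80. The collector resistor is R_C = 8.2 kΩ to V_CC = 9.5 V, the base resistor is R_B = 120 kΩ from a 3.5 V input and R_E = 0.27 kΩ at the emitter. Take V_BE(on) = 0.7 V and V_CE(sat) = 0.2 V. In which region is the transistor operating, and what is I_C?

Assume active: I_B = (3.5 − 0.7)/(120 + 81×0.27) = 0.0197 mA, I_C = β·I_B = 1.58 mA.
Then V_CE = 9.5 − 1.58×8.2 − 1.6×0.27 = -3.88 V < 0.2 V — the active assumption fails.
Re-solve with V_CE = 0.2 V. KCL at the emitter: V_E/R_E = (V_BB−0.7−V_E)/R_B + (V_CC−0.2−V_E)/R_C, giving V_E = 0.302 V.
I_C = (V_CC − 0.2 − V_E)/R_C = (9.3 − 0.302)/8.2 = 1.1 mA.
Check: I_B = (2.8 − 0.302)/120 = 0.0208 mA, and β·I_B = 1.67 mA > I_C, confirming saturation.

saturation; I_C ≈ 1.1 mA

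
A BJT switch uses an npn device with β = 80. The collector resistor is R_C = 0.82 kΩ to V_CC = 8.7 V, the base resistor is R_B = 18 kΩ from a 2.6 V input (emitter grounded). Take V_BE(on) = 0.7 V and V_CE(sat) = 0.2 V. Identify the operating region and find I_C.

active; I_C ≈ 8.4 mA

Assume active. Base-emitter loop: I_B = (V_BB − V_BE)/R_B = (2.6 − 0.7)/18 = 0.106 mA.
I_C = β·I_B = 80×0.106 = 8.44 mA.
V_CE = V_CC − I_C·R_C = 8.7 − 8.44×0.82 = 1.78 V > V_CE(sat), so the active-region assumption holds.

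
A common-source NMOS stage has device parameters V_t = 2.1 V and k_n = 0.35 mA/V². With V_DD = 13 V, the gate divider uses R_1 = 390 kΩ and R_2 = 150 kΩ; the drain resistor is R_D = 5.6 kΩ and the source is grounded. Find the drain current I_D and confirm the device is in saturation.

I_D ≈ 0.4 mA

V_G = V_DD·R_2/(R_1+R_2) = 13×150/540 = 3.61 V. With the source grounded, V_GS = V_G = 3.61 V.
Assume saturation: I_D = (k_n/2)(V_GS − V_t)² = (0.35/2)×(3.61 − 2.1)² = 0.175×1.51² = 0.4 mA.
V_DS = V_DD − I_D·R_D = 13 − 0.4×5.6 = 10.8 V.
Saturation requires V_DS ≥ V_GS − V_t = 1.51 V; 10.8 ≥ 1.51 ✓.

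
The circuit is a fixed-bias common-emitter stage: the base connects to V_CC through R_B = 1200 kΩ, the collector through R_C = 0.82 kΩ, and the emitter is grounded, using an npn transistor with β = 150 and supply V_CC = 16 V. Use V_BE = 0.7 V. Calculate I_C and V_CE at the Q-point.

I_C ≈ 1.9 mA, V_CE ≈ 14 V

Base loop: V_CC = I_B·R_B + V_BE, so I_B = (16 − 0.7)/1200 kΩ = 0.0128 mA.
In the active region I_C = β·I_B = 150 × 0.0128 = 1.91 mA.
Collector loop: V_CE = V_CC − I_C·R_C = 16 − 1.91×0.82 = 14.4 V.
Since V_CE = 14.4 V > V_CE(sat) ≈ 0.2 V, the transistor is in the active region as assumed.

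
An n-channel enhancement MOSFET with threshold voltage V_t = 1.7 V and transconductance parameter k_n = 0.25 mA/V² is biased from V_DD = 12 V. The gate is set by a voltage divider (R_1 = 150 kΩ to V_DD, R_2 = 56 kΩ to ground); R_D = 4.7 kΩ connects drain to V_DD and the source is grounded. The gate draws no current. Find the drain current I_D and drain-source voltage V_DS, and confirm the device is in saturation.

V_G = V_DD·R_2/(R_1+R_2) = 12×56/206 = 3.26 V. With the source grounded, V_GS = V_G = 3.26 V.
Assume saturation: I_D = (k_n/2)(V_GS − V_t)² = (0.25/2)×(3.26 − 1.7)² = 0.125×1.56² = 0.305 mA.
V_DS = V_DD − I_D·R_D = 12 − 0.305×4.7 = 10.6 V.
Saturation requires V_DS ≥ V_GS − V_t = 1.56 V; 10.6 ≥ 1.56 ✓.

I_D ≈ 0.31 mA, V_DS ≈ 11 V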